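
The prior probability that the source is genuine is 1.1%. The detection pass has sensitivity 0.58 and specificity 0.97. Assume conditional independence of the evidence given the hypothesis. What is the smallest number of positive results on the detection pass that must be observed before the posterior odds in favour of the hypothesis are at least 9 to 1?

Prior odds = 0.011/0.989 = 11/989.
False-positive rate = 1 − 0.97 = 0.03; likelihood ratio of a positive = 0.58/0.03 = 58/3.
Target odds = 9.
Need (11/989) × (58/3)ⁿ ≥ 9, i.e. (58/3)ⁿ ≥ 8901/11.
(58/3)² = 3364/9 falls short of 8901/11 but (58/3)³ = 195112/27 reaches it, so n = 3.

3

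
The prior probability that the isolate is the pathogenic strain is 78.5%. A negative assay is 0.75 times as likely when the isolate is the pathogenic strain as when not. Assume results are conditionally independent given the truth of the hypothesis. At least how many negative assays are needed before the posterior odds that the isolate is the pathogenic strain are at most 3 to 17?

Prior odds = 0.785/0.215 = 157/43.
Likelihood ratio per negative assay = 0.75.
Target odds = 3/17.
Require 0.75ⁿ ≤ 3/17 ÷ (157/43) = 129/2669.
0.75¹⁰ = 59049/1048576 is still above 129/2669 but 0.75¹¹ = 177147/4194304 is at or below it, so n = 11.

11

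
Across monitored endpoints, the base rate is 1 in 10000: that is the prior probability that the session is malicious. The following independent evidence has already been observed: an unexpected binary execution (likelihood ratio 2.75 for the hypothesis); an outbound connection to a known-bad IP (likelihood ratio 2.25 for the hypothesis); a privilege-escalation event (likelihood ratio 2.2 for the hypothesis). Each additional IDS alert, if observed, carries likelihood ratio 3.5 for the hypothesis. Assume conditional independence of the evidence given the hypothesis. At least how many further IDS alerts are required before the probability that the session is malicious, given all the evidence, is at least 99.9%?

Prior odds = 0.0001/0.9999 = 1/9999.
Combined Bayes factor of the evidence already in hand = 2.75 × 2.25 × 2.2 = 13.6125.
Odds after that evidence = (1/9999) × 13.6125 = 11/8080.
Target odds = 0.999/0.001 = 999.
Need 3.5ⁿ ≥ 999 ÷ (11/8080) = 8071920/11.
3.5¹⁰ = 282475249/1024 falls short of 8071920/11 but 3.5¹¹ ≈965492 reaches it, so n = 11.

11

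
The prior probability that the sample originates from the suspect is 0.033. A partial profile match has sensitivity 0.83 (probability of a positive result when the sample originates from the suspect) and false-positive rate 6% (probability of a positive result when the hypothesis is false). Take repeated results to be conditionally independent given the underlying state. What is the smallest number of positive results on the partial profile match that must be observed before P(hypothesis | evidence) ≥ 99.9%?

Prior odds: 0.033 ÷ 0.967 = 33/967.
Likelihood ratio of a positive result = 0.83/0.06 = 83/6.
Target odds: 0.999 ÷ 0.001 = 999.
Need (33/967) × (83/6)ⁿ ≥ 999, i.e. (83/6)ⁿ ≥ 322011/11.
(83/6)³ = 571787/216 falls short of 322011/11 but (83/6)⁴ = 47458321/1296 reaches it, so n = 4.

4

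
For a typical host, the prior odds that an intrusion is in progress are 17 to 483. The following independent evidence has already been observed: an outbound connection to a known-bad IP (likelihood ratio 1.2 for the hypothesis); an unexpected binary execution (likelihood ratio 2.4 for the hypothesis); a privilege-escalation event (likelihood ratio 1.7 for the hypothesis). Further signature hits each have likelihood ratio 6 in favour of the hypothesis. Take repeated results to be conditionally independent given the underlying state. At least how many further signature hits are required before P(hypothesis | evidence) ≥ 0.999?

5

Prior odds = 17/483.
Combined Bayes factor of the evidence already in hand = 1.2 × 2.4 × 1.7 = 4.896.
Odds after that evidence = (17/483) × 4.896 = 3468/20125.
Target odds = 0.999/0.001 = 999.
Need 6ⁿ ≥ 999 ÷ (3468/20125) = 6701625/1156.
6⁴ = 1296 falls short of 6701625/1156 but 6⁵ = 7776 reaches it, so n = 5.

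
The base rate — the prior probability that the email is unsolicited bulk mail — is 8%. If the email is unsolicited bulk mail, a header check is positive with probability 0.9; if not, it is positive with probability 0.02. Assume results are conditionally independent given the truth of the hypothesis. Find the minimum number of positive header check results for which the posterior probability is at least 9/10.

Prior odds = 0.08/0.92 = 2/23.
Likelihood ratio of a positive = 0.9/0.02 = 45.
Target posterior odds = 0.9/0.1 = 9.
Require 45ⁿ ≥ 9 ÷ (2/23) = 103.5.
45¹ = 45 falls short of 103.5 but 45² = 2025 reaches it, so n = 2.

2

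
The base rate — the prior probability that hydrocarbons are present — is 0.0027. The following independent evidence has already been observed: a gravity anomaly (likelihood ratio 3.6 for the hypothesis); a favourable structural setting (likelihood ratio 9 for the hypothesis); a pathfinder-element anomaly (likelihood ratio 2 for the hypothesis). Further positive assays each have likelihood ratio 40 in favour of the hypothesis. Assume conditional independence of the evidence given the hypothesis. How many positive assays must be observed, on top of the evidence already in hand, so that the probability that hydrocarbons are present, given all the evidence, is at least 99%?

Prior odds = 0.0027/0.9973 = 27/9973.
Combined Bayes factor of the evidence already in hand = 3.6 × 9 × 2 = 64.8.
Odds after that evidence = (27/9973) × 64.8 = 8748/49865.
Target odds = 0.99/0.01 = 99.
Need 40ⁿ ≥ 99 ÷ (8748/49865) = 548515/972.
40¹ = 40 falls short of 548515/972 but 40² = 1600 reaches it, so n = 2.

2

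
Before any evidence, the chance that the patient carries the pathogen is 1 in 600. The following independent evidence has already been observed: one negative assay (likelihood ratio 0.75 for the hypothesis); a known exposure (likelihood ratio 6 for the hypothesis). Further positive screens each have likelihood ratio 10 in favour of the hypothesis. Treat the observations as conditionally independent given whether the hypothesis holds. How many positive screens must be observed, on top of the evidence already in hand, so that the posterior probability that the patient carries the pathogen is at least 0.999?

Prior odds = (1/600)/(599/600) = 1/599.
Combined Bayes factor of the evidence already in hand = 0.75 × 6 = 4.5.
Odds after that evidence = (1/599) × 4.5 = 9/1198.
Target odds = 0.999/0.001 = 999.
Need 10ⁿ ≥ 999 ÷ (9/1198) = 132978.
10⁵ = 100000 falls short of 132978 but 10⁶ = 1000000 reaches it, so n = 6.

6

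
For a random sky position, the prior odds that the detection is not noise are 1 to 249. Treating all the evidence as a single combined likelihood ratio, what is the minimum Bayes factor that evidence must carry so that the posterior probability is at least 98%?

Prior odds = 1/249.
Target odds = 0.98/0.02 = 49.
Required Bayes factor = 49 ÷ (1/249) = 12201.

12201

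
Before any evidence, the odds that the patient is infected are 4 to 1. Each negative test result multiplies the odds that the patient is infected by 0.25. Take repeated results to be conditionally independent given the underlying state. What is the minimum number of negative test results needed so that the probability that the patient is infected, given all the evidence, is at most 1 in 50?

4

Prior odds = 4.
Likelihood ratio per negative test result = 0.25.
Target odds: 0.02 ÷ 0.98 = 1/49.
Require 0.25ⁿ ≤ 1/49 ÷ 4 = 1/196.
0.25³ = 0.015625 is still above 1/196 but 0.25⁴ = 0.00390625 is at or below it, so n = 4.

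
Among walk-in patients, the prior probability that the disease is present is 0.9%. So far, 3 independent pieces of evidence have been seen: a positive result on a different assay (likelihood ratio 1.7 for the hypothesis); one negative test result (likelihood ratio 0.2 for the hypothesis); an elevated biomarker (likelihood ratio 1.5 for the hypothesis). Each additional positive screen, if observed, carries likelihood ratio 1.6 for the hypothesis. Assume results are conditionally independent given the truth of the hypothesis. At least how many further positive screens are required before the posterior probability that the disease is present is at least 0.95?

Prior odds = 0.009/0.991 = 9/991.
Combined Bayes factor of the evidence already in hand = 1.7 × 0.2 × 1.5 = 0.51.
Odds after that evidence = (9/991) × 0.51 = 459/99100.
Target odds = 0.95/0.05 = 19.
Need 1.6ⁿ ≥ 19 ÷ (459/99100) = 1882900/459.
1.6¹⁷ ≈2951.48 falls short of 1882900/459 but 1.6¹⁸ ≈4722.37 reaches it, so n = 18.

18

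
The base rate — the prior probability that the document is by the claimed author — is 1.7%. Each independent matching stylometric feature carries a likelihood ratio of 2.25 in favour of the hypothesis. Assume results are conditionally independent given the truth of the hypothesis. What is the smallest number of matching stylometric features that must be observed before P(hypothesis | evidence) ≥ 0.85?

Prior odds = 0.017/0.983 = 17/983.
Likelihood ratio per matching stylometric feature = 2.25.
Target odds: 0.85 ÷ 0.15 = 17/3.
Need (17/983) × 2.25ⁿ ≥ 17/3, i.e. 2.25ⁿ ≥ 983/3.
2.25⁷ = 4782969/16384 falls short of 983/3 but 2.25⁸ = 43046721/65536 reaches it, so n = 8.

8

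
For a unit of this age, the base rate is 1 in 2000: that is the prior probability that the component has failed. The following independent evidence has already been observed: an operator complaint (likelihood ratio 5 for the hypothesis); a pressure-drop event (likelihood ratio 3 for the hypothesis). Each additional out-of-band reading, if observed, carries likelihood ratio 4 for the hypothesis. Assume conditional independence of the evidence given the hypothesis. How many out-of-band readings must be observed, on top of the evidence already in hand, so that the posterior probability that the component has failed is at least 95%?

Prior odds = 0.0005/0.9995 = 1/1999.
Combined Bayes factor of the evidence already in hand = 5 × 3 = 15.
Odds after that evidence = (1/1999) × 15 = 15/1999.
Target odds = 0.95/0.05 = 19.
Need 4ⁿ ≥ 19 ÷ (15/1999) = 37981/15.
4⁵ = 1024 falls short of 37981/15 but 4⁶ = 4096 reaches it, so n = 6.

6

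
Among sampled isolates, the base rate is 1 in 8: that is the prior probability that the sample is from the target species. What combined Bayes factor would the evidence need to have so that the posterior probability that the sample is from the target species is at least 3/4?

Prior odds = 0.125/0.875 = 1/7.
Target odds = 0.75/0.25 = 3.
Required Bayes factor = 3 ÷ (1/7) = 21.

21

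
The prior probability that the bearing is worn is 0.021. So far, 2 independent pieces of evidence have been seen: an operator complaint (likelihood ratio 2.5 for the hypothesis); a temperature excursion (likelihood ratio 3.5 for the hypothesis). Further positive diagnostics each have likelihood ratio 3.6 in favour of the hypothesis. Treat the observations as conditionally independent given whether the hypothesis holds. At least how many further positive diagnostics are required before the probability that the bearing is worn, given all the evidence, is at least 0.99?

Prior odds = 0.021/0.979 = 21/979.
Combined Bayes factor of the evidence already in hand = 2.5 × 3.5 = 8.75.
Odds after that evidence = (21/979) × 8.75 = 735/3916.
Target odds = 0.99/0.01 = 99.
Need 3.6ⁿ ≥ 99 ÷ (735/3916) = 129228/245.
3.6⁴ = 167.9616 falls short of 129228/245 but 3.6⁵ = 604.66176 reaches it, so n = 5.

5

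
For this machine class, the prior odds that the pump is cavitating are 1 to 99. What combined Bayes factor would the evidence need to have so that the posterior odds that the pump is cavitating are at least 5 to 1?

Prior odds = 1/99.
Target odds = 5.
Required Bayes factor = 5 ÷ (1/99) = 495.

495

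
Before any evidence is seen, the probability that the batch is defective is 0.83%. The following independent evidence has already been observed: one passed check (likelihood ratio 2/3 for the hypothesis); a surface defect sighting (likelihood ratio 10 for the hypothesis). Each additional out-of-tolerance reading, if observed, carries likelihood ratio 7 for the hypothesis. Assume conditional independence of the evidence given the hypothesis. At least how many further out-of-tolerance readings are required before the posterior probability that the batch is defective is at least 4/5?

Prior odds = 0.0083/0.9917 = 83/9917.
Combined Bayes factor of the evidence already in hand = (2/3) × 10 = 20/3.
Odds after that evidence = (83/9917) × 20/3 = 1660/29751.
Target odds = 0.8/0.2 = 4.
Need 7ⁿ ≥ 4 ÷ (1660/29751) = 29751/415.
7² = 49 falls short of 29751/415 but 7³ = 343 reaches it, so n = 3.

3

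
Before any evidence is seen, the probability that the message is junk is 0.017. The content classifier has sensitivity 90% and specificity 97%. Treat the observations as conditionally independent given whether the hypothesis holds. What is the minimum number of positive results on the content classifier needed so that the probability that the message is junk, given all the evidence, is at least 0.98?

3

Prior odds: 0.017 ÷ 0.983 = 17/983.
False-positive rate = 1 − 0.97 = 0.03; likelihood ratio of a positive = 0.9/0.03 = 30.
Target odds: 0.98 ÷ 0.02 = 49.
Need (17/983) × 30ⁿ ≥ 49, i.e. 30ⁿ ≥ 48167/17.
30² = 900 falls short of 48167/17 but 30³ = 27000 reaches it, so n = 3.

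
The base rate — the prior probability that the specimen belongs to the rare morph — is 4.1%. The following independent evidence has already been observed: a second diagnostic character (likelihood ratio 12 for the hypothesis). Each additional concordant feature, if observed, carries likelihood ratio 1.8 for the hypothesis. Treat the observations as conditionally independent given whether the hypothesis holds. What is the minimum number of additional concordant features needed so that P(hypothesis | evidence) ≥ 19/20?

Prior odds = 0.041/0.959 = 41/959.
Bayes factor of the evidence already in hand = 12.
Odds after that evidence = (41/959) × 12 = 492/959.
Target odds = 0.95/0.05 = 19.
Need 1.8ⁿ ≥ 19 ÷ (492/959) = 18221/492.
1.8⁶ = 531441/15625 falls short of 18221/492 but 1.8⁷ = 4782969/78125 reaches it, so n = 7.

7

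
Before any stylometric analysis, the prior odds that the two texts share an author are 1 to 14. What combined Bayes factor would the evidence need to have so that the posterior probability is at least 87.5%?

Prior odds = 1/14.
Target odds = 0.875/0.125 = 7.
Required Bayes factor = 7 ÷ (1/14) = 98.

98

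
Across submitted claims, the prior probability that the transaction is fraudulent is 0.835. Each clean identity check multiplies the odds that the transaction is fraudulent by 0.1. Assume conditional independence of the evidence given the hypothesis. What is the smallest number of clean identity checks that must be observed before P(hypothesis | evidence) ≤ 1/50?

3

Prior odds: 0.835 ÷ 0.165 = 167/33.
Likelihood ratio per clean identity check = 0.1.
Target odds: 0.02 ÷ 0.98 = 1/49.
Require 0.1ⁿ ≤ 1/49 ÷ (167/33) = 33/8183.
0.1² = 0.01 is still above 33/8183 but 0.1³ = 0.001 is at or below it, so n = 3.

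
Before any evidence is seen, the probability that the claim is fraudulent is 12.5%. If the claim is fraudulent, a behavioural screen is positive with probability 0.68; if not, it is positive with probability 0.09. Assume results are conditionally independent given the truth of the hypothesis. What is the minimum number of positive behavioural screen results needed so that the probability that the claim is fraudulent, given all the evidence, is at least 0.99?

4

Prior odds = 0.125/0.875 = 1/7.
Likelihood ratio of a positive = 0.68/0.09 = 68/9.
Target odds: 0.99 ÷ 0.01 = 99.
Require (68/9)ⁿ ≥ 99 ÷ (1/7) = 693.
(68/9)³ = 314432/729 falls short of 693 but (68/9)⁴ = 21381376/6561 reaches it, so n = 4.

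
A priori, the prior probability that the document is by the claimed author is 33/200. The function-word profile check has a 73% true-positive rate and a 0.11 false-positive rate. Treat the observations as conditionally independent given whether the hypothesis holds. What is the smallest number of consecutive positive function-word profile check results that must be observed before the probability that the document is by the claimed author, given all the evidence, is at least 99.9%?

Prior odds = 0.165/0.835 = 33/167.
Likelihood ratio of a positive result = 0.73/0.11 = 73/11.
Target odds: 0.999 ÷ 0.001 = 999.
Require (73/11)ⁿ ≥ 999 ÷ (33/167) = 55611/11.
(73/11)⁴ = 28398241/14641 falls short of 55611/11 but (73/11)⁵ ≈12872.1 reaches it, so n = 5.

5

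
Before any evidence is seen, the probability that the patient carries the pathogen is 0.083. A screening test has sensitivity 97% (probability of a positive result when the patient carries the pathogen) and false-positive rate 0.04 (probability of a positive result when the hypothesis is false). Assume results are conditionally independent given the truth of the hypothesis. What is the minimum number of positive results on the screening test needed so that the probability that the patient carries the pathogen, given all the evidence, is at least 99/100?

3

Prior odds = 0.083/0.917 = 83/917.
Likelihood ratio of a positive result = 0.97/0.04 = 24.25.
Target odds: 0.99 ÷ 0.01 = 99.
Require 24.25ⁿ ≥ 99 ÷ (83/917) = 90783/83.
24.25² = 588.0625 falls short of 90783/83 but 24.25³ = 912673/64 reaches it, so n = 3.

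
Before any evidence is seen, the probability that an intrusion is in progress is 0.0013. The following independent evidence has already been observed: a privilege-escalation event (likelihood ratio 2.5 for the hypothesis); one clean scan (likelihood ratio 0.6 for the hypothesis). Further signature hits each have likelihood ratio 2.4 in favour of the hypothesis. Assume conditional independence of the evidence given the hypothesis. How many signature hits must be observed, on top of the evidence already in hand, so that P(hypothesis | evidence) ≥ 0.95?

11

Prior odds = 0.0013/0.9987 = 13/9987.
Combined Bayes factor of the evidence already in hand = 2.5 × 0.6 = 1.5.
Odds after that evidence = (13/9987) × 1.5 = 13/6658.
Target odds = 0.95/0.05 = 19.
Need 2.4ⁿ ≥ 19 ÷ (13/6658) = 126502/13.
2.4¹⁰ ≈6340.34 falls short of 126502/13 but 2.4¹¹ ≈15216.8 reaches it, so n = 11.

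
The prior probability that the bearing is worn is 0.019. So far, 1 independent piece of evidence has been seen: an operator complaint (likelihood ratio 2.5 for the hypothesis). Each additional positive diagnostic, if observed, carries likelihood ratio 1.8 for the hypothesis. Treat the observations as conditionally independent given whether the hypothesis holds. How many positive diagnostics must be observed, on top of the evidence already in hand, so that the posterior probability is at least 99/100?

13

Prior odds = 0.019/0.981 = 19/981.
Bayes factor of the evidence already in hand = 2.5.
Odds after that evidence = (19/981) × 2.5 = 95/1962.
Target odds = 0.99/0.01 = 99.
Need 1.8ⁿ ≥ 99 ÷ (95/1962) = 194238/95.
1.8¹² ≈1156.83 falls short of 194238/95 but 1.8¹³ ≈2082.3 reaches it, so n = 13.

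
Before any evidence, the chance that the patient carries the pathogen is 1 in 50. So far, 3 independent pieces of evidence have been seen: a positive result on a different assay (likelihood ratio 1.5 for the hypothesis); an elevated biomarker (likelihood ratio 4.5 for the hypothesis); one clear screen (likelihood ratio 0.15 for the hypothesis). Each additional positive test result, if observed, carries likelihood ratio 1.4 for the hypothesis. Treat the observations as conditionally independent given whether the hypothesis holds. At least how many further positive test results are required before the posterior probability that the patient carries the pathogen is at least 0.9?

19

Prior odds = 0.02/0.98 = 1/49.
Combined Bayes factor of the evidence already in hand = 1.5 × 4.5 × 0.15 = 1.0125.
Odds after that evidence = (1/49) × 1.0125 = 81/3920.
Target odds = 0.9/0.1 = 9.
Need 1.4ⁿ ≥ 9 ÷ (81/3920) = 3920/9.
1.4¹⁸ ≈426.879 falls short of 3920/9 but 1.4¹⁹ ≈597.63 reaches it, so n = 19.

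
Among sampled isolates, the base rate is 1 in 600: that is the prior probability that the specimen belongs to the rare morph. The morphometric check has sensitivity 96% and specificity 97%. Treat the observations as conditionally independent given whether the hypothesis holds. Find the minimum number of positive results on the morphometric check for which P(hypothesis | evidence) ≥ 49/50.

3

Prior odds = (1/600)/(599/600) = 1/599.
False-positive rate = 1 − 0.97 = 0.03; likelihood ratio of a positive = 0.96/0.03 = 32.
Target odds: 0.98 ÷ 0.02 = 49.
Need (1/599) × 32ⁿ ≥ 49, i.e. 32ⁿ ≥ 29351.
32² = 1024 falls short of 29351 but 32³ = 32768 reaches it, so n = 3.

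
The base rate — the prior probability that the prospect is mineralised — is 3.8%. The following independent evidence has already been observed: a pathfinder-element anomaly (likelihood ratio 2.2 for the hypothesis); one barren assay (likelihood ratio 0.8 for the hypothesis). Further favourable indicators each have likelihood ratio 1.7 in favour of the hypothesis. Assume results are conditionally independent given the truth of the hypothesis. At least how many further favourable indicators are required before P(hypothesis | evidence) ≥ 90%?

Prior odds = 0.038/0.962 = 19/481.
Combined Bayes factor of the evidence already in hand = 2.2 × 0.8 = 1.76.
Odds after that evidence = (19/481) × 1.76 = 836/12025.
Target odds = 0.9/0.1 = 9.
Need 1.7ⁿ ≥ 9 ÷ (836/12025) = 108225/836.
1.7⁹ ≈118.588 falls short of 108225/836 but 1.7¹⁰ ≈201.599 reaches it, so n = 10.

10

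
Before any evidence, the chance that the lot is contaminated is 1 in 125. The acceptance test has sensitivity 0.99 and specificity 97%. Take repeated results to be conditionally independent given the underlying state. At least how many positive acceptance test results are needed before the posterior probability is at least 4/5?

2

Prior odds = 0.008/0.992 = 1/124.
False-positive rate = 1 − 0.97 = 0.03; likelihood ratio of a positive = 0.99/0.03 = 33.
Target posterior odds = 0.8/0.2 = 4.
Require 33ⁿ ≥ 4 ÷ (1/124) = 496.
33¹ = 33 falls short of 496 but 33² = 1089 reaches it, so n = 2.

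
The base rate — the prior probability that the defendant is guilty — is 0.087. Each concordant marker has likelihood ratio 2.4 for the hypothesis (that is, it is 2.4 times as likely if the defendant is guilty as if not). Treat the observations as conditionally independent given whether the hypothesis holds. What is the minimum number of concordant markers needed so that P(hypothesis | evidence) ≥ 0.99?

Prior odds: 0.087 ÷ 0.913 = 87/913.
Likelihood ratio per concordant marker = 2.4.
Target odds: 0.99 ÷ 0.01 = 99.
Require 2.4ⁿ ≥ 99 ÷ (87/913) = 30129/29.
2.4⁷ = 35831808/78125 falls short of 30129/29 but 2.4⁸ = 429981696/390625 reaches it, so n = 8.

8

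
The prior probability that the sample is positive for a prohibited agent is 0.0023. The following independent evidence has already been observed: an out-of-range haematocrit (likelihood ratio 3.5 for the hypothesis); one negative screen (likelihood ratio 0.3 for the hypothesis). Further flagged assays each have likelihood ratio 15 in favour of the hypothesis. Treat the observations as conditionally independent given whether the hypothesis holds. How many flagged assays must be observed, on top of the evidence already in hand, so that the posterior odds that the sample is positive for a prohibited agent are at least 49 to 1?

4

Prior odds = 0.0023/0.9977 = 23/9977.
Combined Bayes factor of the evidence already in hand = 3.5 × 0.3 = 1.05.
Odds after that evidence = (23/9977) × 1.05 = 483/199540.
Target odds = 49.
Need 15ⁿ ≥ 49 ÷ (483/199540) = 1396780/69.
15³ = 3375 falls short of 1396780/69 but 15⁴ = 50625 reaches it, so n = 4.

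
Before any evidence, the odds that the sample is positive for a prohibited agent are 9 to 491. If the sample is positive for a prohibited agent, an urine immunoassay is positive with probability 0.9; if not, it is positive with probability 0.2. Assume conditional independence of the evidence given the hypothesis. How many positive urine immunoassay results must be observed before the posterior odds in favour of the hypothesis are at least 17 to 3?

4

Prior odds = 9/491.
Likelihood ratio of a positive = 0.9/0.2 = 4.5.
Target odds = 17/3.
Require 4.5ⁿ ≥ 17/3 ÷ (9/491) = 8347/27.
4.5³ = 91.125 falls short of 8347/27 but 4.5⁴ = 410.0625 reaches it, so n = 4.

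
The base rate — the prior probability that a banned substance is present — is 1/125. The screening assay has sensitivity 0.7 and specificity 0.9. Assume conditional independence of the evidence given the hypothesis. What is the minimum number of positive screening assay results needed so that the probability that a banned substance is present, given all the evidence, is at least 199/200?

Prior odds = 0.008/0.992 = 1/124.
False-positive rate = 1 − 0.9 = 0.1; likelihood ratio of a positive = 0.7/0.1 = 7.
Target posterior odds = 0.995/0.005 = 199.
Require 7ⁿ ≥ 199 ÷ (1/124) = 24676.
7⁵ = 16807 falls short of 24676 but 7⁶ = 117649 reaches it, so n = 6.

6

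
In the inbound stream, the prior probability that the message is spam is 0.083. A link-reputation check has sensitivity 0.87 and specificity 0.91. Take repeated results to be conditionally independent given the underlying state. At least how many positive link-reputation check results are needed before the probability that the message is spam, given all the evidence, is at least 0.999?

5

Prior odds = 0.083/0.917 = 83/917.
False-positive rate = 1 − 0.91 = 0.09; likelihood ratio of a positive = 0.87/0.09 = 29/3.
Target odds: 0.999 ÷ 0.001 = 999.
Need (83/917) × (29/3)ⁿ ≥ 999, i.e. (29/3)ⁿ ≥ 916083/83.
(29/3)⁴ = 707281/81 falls short of 916083/83 but (29/3)⁵ = 20511149/243 reaches it, so n = 5.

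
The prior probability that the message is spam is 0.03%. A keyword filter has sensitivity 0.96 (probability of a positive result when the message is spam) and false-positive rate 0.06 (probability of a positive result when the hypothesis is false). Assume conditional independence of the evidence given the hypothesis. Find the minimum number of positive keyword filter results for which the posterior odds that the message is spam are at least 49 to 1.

Prior odds: 0.0003 ÷ 0.9997 = 3/9997.
Likelihood ratio of a positive result = 0.96/0.06 = 16.
Target odds = 49.
Need (3/9997) × 16ⁿ ≥ 49, i.e. 16ⁿ ≥ 489853/3.
16⁴ = 65536 falls short of 489853/3 but 16⁵ = 1048576 reaches it, so n = 5.

5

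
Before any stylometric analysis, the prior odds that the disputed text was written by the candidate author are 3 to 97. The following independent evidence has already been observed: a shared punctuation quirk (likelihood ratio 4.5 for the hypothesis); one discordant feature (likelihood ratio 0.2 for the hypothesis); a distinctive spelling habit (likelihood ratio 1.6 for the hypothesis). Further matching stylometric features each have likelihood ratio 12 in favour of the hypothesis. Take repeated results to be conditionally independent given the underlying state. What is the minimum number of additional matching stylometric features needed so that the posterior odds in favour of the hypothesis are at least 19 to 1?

3

Prior odds = 3/97.
Combined Bayes factor of the evidence already in hand = 4.5 × 0.2 × 1.6 = 1.44.
Odds after that evidence = (3/97) × 1.44 = 108/2425.
Target odds = 19.
Need 12ⁿ ≥ 19 ÷ (108/2425) = 46075/108.
12² = 144 falls short of 46075/108 but 12³ = 1728 reaches it, so n = 3.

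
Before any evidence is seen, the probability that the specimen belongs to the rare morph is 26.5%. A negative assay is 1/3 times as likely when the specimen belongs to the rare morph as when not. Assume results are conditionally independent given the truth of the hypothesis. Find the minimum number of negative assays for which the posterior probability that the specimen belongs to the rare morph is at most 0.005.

4

Prior odds: 0.265 ÷ 0.735 = 53/147.
Likelihood ratio per negative assay = 1/3.
Target posterior odds = 0.005/0.995 = 1/199.
Need (53/147) × (1/3)ⁿ ≤ 1/199, i.e. (1/3)ⁿ ≤ 147/10547.
(1/3)³ = 1/27 is still above 147/10547 but (1/3)⁴ = 1/81 is at or below it, so n = 4.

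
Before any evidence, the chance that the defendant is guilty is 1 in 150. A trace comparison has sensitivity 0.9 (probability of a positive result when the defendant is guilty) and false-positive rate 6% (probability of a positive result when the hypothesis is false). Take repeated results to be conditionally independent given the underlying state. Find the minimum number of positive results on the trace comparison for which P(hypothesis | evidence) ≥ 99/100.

4

Prior odds = (1/150)/(149/150) = 1/149.
Likelihood ratio of a positive result = 0.9/0.06 = 15.
Target posterior odds = 0.99/0.01 = 99.
Require 15ⁿ ≥ 99 ÷ (1/149) = 14751.
15³ = 3375 falls short of 14751 but 15⁴ = 50625 reaches it, so n = 4.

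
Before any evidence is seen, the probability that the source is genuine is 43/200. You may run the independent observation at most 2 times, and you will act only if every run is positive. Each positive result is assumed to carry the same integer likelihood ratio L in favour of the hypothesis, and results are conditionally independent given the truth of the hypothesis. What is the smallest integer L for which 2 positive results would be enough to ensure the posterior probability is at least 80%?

4

Prior odds = 0.215/0.785 = 43/157.
Target odds = 0.8/0.2 = 4.
Need L² ≥ 4 ÷ (43/157) = 628/43.
3² = 9 < 628/43 ≤ 16 = 4², so L = 4.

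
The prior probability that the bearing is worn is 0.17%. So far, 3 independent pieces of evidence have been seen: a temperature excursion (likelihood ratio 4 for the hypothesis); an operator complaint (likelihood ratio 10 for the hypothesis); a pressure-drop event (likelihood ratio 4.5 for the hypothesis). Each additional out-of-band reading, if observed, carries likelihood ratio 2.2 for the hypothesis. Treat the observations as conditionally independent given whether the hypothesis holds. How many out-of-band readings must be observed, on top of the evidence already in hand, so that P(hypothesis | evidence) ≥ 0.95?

6

Prior odds = 0.0017/0.9983 = 17/9983.
Combined Bayes factor of the evidence already in hand = 4 × 10 × 4.5 = 180.
Odds after that evidence = (17/9983) × 180 = 3060/9983.
Target odds = 0.95/0.05 = 19.
Need 2.2ⁿ ≥ 19 ÷ (3060/9983) = 189677/3060.
2.2⁵ = 51.53632 falls short of 189677/3060 but 2.2⁶ = 1771561/15625 reaches it, so n = 6.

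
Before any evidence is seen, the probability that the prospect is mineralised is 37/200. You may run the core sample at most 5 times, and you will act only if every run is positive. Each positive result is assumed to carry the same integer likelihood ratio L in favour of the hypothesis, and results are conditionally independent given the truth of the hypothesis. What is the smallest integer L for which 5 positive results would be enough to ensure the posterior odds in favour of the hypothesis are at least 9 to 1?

3

Prior odds = 0.185/0.815 = 37/163.
Target odds = 9.
Need L⁵ ≥ 9 ÷ (37/163) = 1467/37.
2⁵ = 32 < 1467/37 ≤ 243 = 3⁵, so L = 3.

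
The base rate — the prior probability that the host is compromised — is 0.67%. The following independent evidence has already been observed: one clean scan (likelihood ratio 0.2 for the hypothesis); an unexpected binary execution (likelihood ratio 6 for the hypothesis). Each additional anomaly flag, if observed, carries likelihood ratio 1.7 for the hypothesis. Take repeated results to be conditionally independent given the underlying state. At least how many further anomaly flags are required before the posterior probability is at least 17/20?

13

Prior odds = 0.0067/0.9933 = 67/9933.
Combined Bayes factor of the evidence already in hand = 0.2 × 6 = 1.2.
Odds after that evidence = (67/9933) × 1.2 = 134/16555.
Target odds = 0.85/0.15 = 17/3.
Need 1.7ⁿ ≥ 17/3 ÷ (134/16555) = 281435/402.
1.7¹² ≈582.622 falls short of 281435/402 but 1.7¹³ ≈990.458 reaches it, so n = 13.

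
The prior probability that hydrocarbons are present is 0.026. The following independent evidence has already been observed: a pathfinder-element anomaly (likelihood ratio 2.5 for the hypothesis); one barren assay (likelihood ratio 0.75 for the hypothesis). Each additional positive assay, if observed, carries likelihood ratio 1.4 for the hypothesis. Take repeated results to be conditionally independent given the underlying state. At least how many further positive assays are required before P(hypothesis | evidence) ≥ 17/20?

Prior odds = 0.026/0.974 = 13/487.
Combined Bayes factor of the evidence already in hand = 2.5 × 0.75 = 1.875.
Odds after that evidence = (13/487) × 1.875 = 195/3896.
Target odds = 0.85/0.15 = 17/3.
Need 1.4ⁿ ≥ 17/3 ÷ (195/3896) = 66232/585.
1.4¹⁴ ≈111.12 falls short of 66232/585 but 1.4¹⁵ ≈155.568 reaches it, so n = 15.

15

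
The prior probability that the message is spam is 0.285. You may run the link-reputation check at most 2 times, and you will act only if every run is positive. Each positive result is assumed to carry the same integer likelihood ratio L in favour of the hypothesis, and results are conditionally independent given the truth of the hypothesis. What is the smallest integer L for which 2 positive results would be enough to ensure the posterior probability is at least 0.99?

16

Prior odds = 0.285/0.715 = 57/143.
Target odds = 0.99/0.01 = 99.
Need L² ≥ 99 ÷ (57/143) = 4719/19.
15² = 225 < 4719/19 ≤ 256 = 16², so L = 16.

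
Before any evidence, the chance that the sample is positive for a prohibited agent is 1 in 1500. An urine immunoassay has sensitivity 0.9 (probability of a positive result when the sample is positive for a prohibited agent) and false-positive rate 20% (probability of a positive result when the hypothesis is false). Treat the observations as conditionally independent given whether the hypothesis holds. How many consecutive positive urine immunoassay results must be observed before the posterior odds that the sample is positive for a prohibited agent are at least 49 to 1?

Prior odds: (1/1500) ÷ (1499/1500) = 1/1499.
Likelihood ratio of a positive result = 0.9/0.2 = 4.5.
Target odds = 49.
Need (1/1499) × 4.5ⁿ ≥ 49, i.e. 4.5ⁿ ≥ 73451.
4.5⁷ = 4782969/128 falls short of 73451 but 4.5⁸ = 43046721/256 reaches it, so n = 8.

8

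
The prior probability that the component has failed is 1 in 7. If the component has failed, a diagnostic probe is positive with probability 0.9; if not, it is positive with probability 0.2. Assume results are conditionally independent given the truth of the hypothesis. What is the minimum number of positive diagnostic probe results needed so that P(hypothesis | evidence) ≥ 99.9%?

Prior odds: (1/7) ÷ (6/7) = 1/6.
Likelihood ratio of a positive = 0.9/0.2 = 4.5.
Target odds: 0.999 ÷ 0.001 = 999.
Require 4.5ⁿ ≥ 999 ÷ (1/6) = 5994.
4.5⁵ = 1845.28125 falls short of 5994 but 4.5⁶ = 8303.765625 reaches it, so n = 6.

6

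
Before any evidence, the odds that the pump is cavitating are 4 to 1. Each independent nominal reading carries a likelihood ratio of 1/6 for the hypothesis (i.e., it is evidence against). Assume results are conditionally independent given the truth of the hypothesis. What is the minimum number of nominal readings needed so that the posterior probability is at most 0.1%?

Prior odds = 4.
Likelihood ratio per nominal reading = 1/6.
Target odds: 0.001 ÷ 0.999 = 1/999.
Need 4 × (1/6)ⁿ ≤ 1/999, i.e. (1/6)ⁿ ≤ 1/3996.
(1/6)⁴ = 1/1296 is still above 1/3996 but (1/6)⁵ = 1/7776 is at or below it, so n = 5.

5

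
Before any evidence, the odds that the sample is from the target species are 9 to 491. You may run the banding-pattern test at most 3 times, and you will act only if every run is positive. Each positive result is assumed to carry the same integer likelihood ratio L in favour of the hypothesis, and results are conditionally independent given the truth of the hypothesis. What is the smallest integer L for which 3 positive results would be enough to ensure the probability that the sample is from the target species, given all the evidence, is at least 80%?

Prior odds = 9/491.
Target odds = 0.8/0.2 = 4.
Need L³ ≥ 4 ÷ (9/491) = 1964/9.
6³ = 216 < 1964/9 ≤ 343 = 7³, so L = 7.

7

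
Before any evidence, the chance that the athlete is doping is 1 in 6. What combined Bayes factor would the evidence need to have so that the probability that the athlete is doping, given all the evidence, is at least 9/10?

45

Prior odds = (1/6)/(5/6) = 0.2.
Target odds = 0.9/0.1 = 9.
Required Bayes factor = 9 ÷ 0.2 = 45.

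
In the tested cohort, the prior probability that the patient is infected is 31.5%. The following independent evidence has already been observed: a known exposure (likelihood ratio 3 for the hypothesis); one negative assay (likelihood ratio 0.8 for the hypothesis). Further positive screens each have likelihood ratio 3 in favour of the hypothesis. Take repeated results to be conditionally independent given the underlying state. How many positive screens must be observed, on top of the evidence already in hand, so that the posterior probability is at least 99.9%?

Prior odds = 0.315/0.685 = 63/137.
Combined Bayes factor of the evidence already in hand = 3 × 0.8 = 2.4.
Odds after that evidence = (63/137) × 2.4 = 756/685.
Target odds = 0.999/0.001 = 999.
Need 3ⁿ ≥ 999 ÷ (756/685) = 25345/28.
3⁶ = 729 falls short of 25345/28 but 3⁷ = 2187 reaches it, so n = 7.

7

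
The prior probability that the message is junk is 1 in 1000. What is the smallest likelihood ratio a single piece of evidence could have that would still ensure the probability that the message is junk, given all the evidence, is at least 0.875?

6993

Prior odds = 0.001/0.999 = 1/999.
Target odds = 0.875/0.125 = 7.
Required Bayes factor = 7 ÷ (1/999) = 6993.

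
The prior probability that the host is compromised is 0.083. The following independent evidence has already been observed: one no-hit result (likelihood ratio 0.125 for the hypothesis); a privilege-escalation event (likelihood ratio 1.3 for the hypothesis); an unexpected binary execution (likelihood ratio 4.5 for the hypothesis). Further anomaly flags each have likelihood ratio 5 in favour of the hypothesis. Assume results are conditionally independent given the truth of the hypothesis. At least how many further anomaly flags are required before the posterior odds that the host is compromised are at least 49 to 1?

5

Prior odds = 0.083/0.917 = 83/917.
Combined Bayes factor of the evidence already in hand = 0.125 × 1.3 × 4.5 = 0.73125.
Odds after that evidence = (83/917) × 0.73125 = 9711/146720.
Target odds = 49.
Need 5ⁿ ≥ 49 ÷ (9711/146720) = 7189280/9711.
5⁴ = 625 falls short of 7189280/9711 but 5⁵ = 3125 reaches it, so n = 5.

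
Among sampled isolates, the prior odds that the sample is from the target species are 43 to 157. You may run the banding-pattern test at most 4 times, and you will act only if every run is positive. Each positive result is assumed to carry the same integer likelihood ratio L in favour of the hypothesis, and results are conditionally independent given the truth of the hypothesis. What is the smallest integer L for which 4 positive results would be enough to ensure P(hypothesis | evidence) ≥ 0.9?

3

Prior odds = 43/157.
Target odds = 0.9/0.1 = 9.
Need L⁴ ≥ 9 ÷ (43/157) = 1413/43.
2⁴ = 16 < 1413/43 ≤ 81 = 3⁴, so L = 3.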